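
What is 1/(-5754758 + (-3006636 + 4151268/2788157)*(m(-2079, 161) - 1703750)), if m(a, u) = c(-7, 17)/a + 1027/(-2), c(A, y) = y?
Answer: 1932192801/9900733142606144743430 ≈ 1.9516e-13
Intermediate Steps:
m(a, u) = -1027/2 + 17/a (m(a, u) = 17/a + 1027/(-2) = 17/a + 1027*(-1/2) = 17/a - 1027/2 = -1027/2 + 17/a)
1/(-5754758 + (-3006636 + 4151268/2788157)*(m(-2079, 161) - 1703750)) = 1/(-5754758 + (-3006636 + 4151268/2788157)*((-1027/2 + 17/(-2079)) - 1703750)) = 1/(-5754758 + (-3006636 + 4151268*(1/2788157))*((-1027/2 + 17*(-1/2079)) - 1703750)) = 1/(-5754758 + (-3006636 + 4151268/2788157)*((-1027/2 - 17/2079) - 1703750)) = 1/(-5754758 - 8382969058584*(-2135167/4158 - 1703750)/2788157) = 1/(-5754758 - 8382969058584/2788157*(-7086327667/4158)) = 1/(-5754758 + 9900744261908123840588/1932192801) = 1/(9900733142606144743430/1932192801) = 1932192801/9900733142606144743430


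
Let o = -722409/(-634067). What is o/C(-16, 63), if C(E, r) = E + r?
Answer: 722409/29801149 ≈ 0.024241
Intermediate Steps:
o = 722409/634067 (o = -722409*(-1/634067) = 722409/634067 ≈ 1.1393)
o/C(-16, 63) = 722409/(634067*(-16 + 63)) = (722409/634067)/47 = (722409/634067)*(1/47) = 722409/29801149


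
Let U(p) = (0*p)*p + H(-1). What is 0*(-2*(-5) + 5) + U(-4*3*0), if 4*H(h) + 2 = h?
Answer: -¾ ≈ -0.75000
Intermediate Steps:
H(h) = -½ + h/4
U(p) = -¾ (U(p) = (0*p)*p + (-½ + (¼)*(-1)) = 0*p + (-½ - ¼) = 0 - ¾ = -¾)
0*(-2*(-5) + 5) + U(-4*3*0) = 0*(-2*(-5) + 5) - ¾ = 0*(10 + 5) - ¾ = 0*15 - ¾ = 0 - ¾ = -¾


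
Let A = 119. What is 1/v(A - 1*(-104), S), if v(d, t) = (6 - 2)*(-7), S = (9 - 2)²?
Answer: -1/28 ≈ -0.035714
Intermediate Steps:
S = 49 (S = 7² = 49)
v(d, t) = -28 (v(d, t) = 4*(-7) = -28)
1/v(A - 1*(-104), S) = 1/(-28) = -1/28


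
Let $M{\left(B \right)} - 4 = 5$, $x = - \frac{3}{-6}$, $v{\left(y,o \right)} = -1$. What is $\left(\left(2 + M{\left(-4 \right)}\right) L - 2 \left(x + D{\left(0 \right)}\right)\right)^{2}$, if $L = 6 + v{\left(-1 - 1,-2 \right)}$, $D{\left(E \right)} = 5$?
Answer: $1936$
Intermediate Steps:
$x = \frac{1}{2}$ ($x = \left(-3\right) \left(- \frac{1}{6}\right) = \frac{1}{2} \approx 0.5$)
$L = 5$ ($L = 6 - 1 = 5$)
$M{\left(B \right)} = 9$ ($M{\left(B \right)} = 4 + 5 = 9$)
$\left(\left(2 + M{\left(-4 \right)}\right) L - 2 \left(x + D{\left(0 \right)}\right)\right)^{2} = \left(\left(2 + 9\right) 5 - 2 \left(\frac{1}{2} + 5\right)\right)^{2} = \left(11 \cdot 5 - 11\right)^{2} = \left(55 - 11\right)^{2} = 44^{2} = 1936$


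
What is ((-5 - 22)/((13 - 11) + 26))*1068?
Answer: -7209/7 ≈ -1029.9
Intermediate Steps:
((-5 - 22)/((13 - 11) + 26))*1068 = -27/(2 + 26)*1068 = -27/28*1068 = -7209/7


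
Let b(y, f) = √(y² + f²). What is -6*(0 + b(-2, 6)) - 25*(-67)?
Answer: 1675 - 12*√10 ≈ 1637.1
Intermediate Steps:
b(y, f) = √(f² + y²)
-6*(0 + b(-2, 6)) - 25*(-67) = -6*(0 + √(6² + (-2)²)) - 25*(-67) = -6*(0 + √(36 + 4)) + 1675 = -6*(0 + √40) + 1675 = -6*(0 + 2*√10) + 1675 = -12*√10 + 1675 = 1675 - 12*√10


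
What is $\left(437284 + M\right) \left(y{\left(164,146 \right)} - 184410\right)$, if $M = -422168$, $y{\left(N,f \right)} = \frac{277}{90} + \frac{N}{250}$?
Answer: $- \frac{3135920760242}{1125} \approx -2.7875 \cdot 10^{9}$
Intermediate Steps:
$y{\left(N,f \right)} = \frac{277}{90} + \frac{N}{250}$ ($y{\left(N,f \right)} = 277 \cdot \frac{1}{90} + N \frac{1}{250} = \frac{277}{90} + \frac{N}{250}$)
$\left(437284 + M\right) \left(y{\left(164,146 \right)} - 184410\right) = \left(437284 - 422168\right) \left(\left(\frac{277}{90} + \frac{1}{250} \cdot 164\right) - 184410\right) = 15116 \left(\left(\frac{277}{90} + \frac{82}{125}\right) - 184410\right) = 15116 \left(\frac{8401}{2250} - 184410\right) = 15116 \left(- \frac{414914099}{2250}\right) = - \frac{3135920760242}{1125}$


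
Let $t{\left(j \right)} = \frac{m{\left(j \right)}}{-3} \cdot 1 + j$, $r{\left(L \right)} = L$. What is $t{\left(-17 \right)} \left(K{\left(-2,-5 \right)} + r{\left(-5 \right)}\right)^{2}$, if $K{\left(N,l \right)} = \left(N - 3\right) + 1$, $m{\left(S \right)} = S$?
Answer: $-918$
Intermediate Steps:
$K{\left(N,l \right)} = -2 + N$ ($K{\left(N,l \right)} = \left(-3 + N\right) + 1 = -2 + N$)
$t{\left(j \right)} = \frac{2 j}{3}$ ($t{\left(j \right)} = \frac{j}{-3} \cdot 1 + j = j \left(- \frac{1}{3}\right) 1 + j = - \frac{j}{3} \cdot 1 + j = - \frac{j}{3} + j = \frac{2 j}{3}$)
$t{\left(-17 \right)} \left(K{\left(-2,-5 \right)} + r{\left(-5 \right)}\right)^{2} = \frac{2}{3} \left(-17\right) \left(\left(-2 - 2\right) - 5\right)^{2} = - \frac{34 \left(-4 - 5\right)^{2}}{3} = - \frac{34 \left(-9\right)^{2}}{3} = \left(- \frac{34}{3}\right) 81 = -918$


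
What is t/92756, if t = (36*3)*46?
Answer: 1242/23189 ≈ 0.053560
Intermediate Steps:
t = 4968 (t = 108*46 = 4968)
t/92756 = 4968/92756 = 4968*(1/92756) = 1242/23189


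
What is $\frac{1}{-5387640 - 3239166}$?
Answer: $- \frac{1}{8626806} \approx -1.1592 \cdot 10^{-7}$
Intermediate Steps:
$\frac{1}{-5387640 - 3239166} = \frac{1}{-8626806} = - \frac{1}{8626806}$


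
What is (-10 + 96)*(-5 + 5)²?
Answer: 0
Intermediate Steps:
(-10 + 96)*(-5 + 5)² = 86*0² = 86*0 = 0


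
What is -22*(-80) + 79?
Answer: 1839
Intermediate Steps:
-22*(-80) + 79 = 1760 + 79 = 1839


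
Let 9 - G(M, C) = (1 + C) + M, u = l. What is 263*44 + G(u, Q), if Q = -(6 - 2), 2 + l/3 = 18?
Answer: 11536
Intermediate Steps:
l = 48 (l = -6 + 3*18 = -6 + 54 = 48)
u = 48
Q = -4 (Q = -1*4 = -4)
G(M, C) = 8 - C - M (G(M, C) = 9 - ((1 + C) + M) = 9 - (1 + C + M) = 9 + (-1 - C - M) = 8 - C - M)
263*44 + G(u, Q) = 263*44 + (8 - 1*(-4) - 1*48) = 11572 + (8 + 4 - 48) = 11572 - 36 = 11536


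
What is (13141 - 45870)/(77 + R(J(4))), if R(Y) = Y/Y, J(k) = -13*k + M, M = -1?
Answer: -32729/78 ≈ -419.60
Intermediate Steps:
J(k) = -1 - 13*k (J(k) = -13*k - 1 = -1 - 13*k)
R(Y) = 1
(13141 - 45870)/(77 + R(J(4))) = (13141 - 45870)/(77 + 1) = -32729/78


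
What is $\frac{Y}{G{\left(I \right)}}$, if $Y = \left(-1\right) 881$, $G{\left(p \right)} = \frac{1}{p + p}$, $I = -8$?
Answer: $14096$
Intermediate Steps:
$G{\left(p \right)} = \frac{1}{2 p}$
$Y = -881$
$\frac{Y}{G{\left(I \right)}} = - \frac{881}{\frac{1}{2} \frac{1}{-8}} = - \frac{881}{\frac{1}{2} \left(- \frac{1}{8}\right)} = - \frac{881}{- \frac{1}{16}} = \left(-881\right) \left(-16\right) = 14096$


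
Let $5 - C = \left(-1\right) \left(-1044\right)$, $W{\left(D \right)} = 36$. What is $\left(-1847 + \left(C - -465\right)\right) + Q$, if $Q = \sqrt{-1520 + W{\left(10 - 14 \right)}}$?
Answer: $-2421 + 2 i \sqrt{371} \approx -2421.0 + 38.523 i$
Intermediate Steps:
$C = -1039$ ($C = 5 - \left(-1\right) \left(-1044\right) = 5 - 1044 = -1039$)
$Q = 2 i \sqrt{371}$ ($Q = \sqrt{-1520 + 36} = \sqrt{-1484} = 2 i \sqrt{371} \approx 38.523 i$)
$\left(-1847 + \left(C - -465\right)\right) + Q = \left(-1847 - 574\right) + 2 i \sqrt{371} = -2421 + 2 i \sqrt{371}$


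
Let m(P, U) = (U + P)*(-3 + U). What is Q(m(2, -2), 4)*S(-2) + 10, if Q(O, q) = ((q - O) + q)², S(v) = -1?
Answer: -54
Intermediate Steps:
m(P, U) = (-3 + U)*(P + U) (m(P, U) = (P + U)*(-3 + U) = (-3 + U)*(P + U))
Q(O, q) = (-O + 2*q)²
Q(m(2, -2), 4)*S(-2) + 10 = (((-2)² - 3*2 - 3*(-2) + 2*(-2)) - 2*4)²*(-1) + 10 = ((4 - 6 + 6 - 4) - 8)²*(-1) + 10 = (0 - 8)²*(-1) + 10 = (-8)²*(-1) + 10 = 64*(-1) + 10 = -64 + 10 = -54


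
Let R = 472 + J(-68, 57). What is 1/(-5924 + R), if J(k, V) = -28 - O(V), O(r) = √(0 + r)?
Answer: -5480/30030343 + √57/30030343 ≈ -0.00018223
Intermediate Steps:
O(r) = √r
J(k, V) = -28 - √V
R = 444 - √57 (R = 472 + (-28 - √57) = 444 - √57 ≈ 436.45)
1/(-5924 + R) = 1/(-5924 + (444 - √57)) = 1/(-5480 - √57)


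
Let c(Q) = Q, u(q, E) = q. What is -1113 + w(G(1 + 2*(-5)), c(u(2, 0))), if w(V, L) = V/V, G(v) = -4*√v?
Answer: -1112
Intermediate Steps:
w(V, L) = 1
-1113 + w(G(1 + 2*(-5)), c(u(2, 0))) = -1113 + 1 = -1112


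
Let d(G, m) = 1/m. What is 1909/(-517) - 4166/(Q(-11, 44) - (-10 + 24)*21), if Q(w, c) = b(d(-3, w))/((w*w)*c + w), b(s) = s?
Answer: 93074917259/8883219631 ≈ 10.478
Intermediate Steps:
Q(w, c) = 1/(w*(w + c*w²)) (Q(w, c) = 1/(w*((w*w)*c + w)) = 1/(w*(w²*c + w)) = 1/(w*(c*w² + w)) = 1/(w*(w + c*w²)))
1909/(-517) - 4166/(Q(-11, 44) - (-10 + 24)*21) = 1909/(-517) - 4166/(1/((-11)²*(1 + 44*(-11))) - (-10 + 24)*21) = 1909*(-1/517) - 4166/(1/(121*(1 - 484)) - 14*21) = -1909/517 - 4166/((1/121)/(-483) - 1*294) = -1909/517 - 4166/((1/121)*(-1/483) - 294) = -1909/517 - 4166/(-1/58443 - 294) = -1909/517 - 4166/(-17182243/58443) = -1909/517 - 4166*(-58443/17182243) = -1909/517 + 243473538/17182243 = 93074917259/8883219631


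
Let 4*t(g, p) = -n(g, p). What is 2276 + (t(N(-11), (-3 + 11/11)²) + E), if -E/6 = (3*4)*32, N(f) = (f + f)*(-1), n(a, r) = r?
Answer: -29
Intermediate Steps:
N(f) = -2*f (N(f) = (2*f)*(-1) = -2*f)
t(g, p) = -p/4 (t(g, p) = (-p)/4 = -p/4)
E = -2304 (E = -6*3*4*32 = -72*32 = -6*384 = -2304)
2276 + (t(N(-11), (-3 + 11/11)²) + E) = 2276 + (-(-3 + 11/11)²/4 - 2304) = 2276 + (-(-3 + 11*(1/11))²/4 - 2304) = 2276 + (-(-3 + 1)²/4 - 2304) = 2276 + (-¼*(-2)² - 2304) = 2276 + (-¼*4 - 2304) = 2276 + (-1 - 2304) = 2276 - 2305 = -29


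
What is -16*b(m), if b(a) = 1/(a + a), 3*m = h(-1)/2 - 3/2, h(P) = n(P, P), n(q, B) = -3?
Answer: 8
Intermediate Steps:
h(P) = -3
m = -1 (m = (-3/2 - 3/2)/3 = (1/3)*(-3) = -1)
b(a) = 1/(2*a)
-16*b(m) = -8/(-1) = -8*(-1) = -16*(-1/2) = 8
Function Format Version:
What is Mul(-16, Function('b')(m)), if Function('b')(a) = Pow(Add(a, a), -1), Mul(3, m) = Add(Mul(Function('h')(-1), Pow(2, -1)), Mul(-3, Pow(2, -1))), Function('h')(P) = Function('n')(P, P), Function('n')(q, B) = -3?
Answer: 8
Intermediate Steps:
Function('h')(P) = -3
m = -1 (m = Mul(Rational(1, 3), Add(Mul(-3, Pow(2, -1)), Mul(-3, Pow(2, -1)))) = Mul(Rational(1, 3), Add(Mul(-3, Rational(1, 2)), Mul(-3, Rational(1, 2)))) = Mul(Rational(1, 3), Add(Rational(-3, 2), Rational(-3, 2))) = Mul(Rational(1, 3), -3) = -1)
Function('b')(a) = Mul(Rational(1, 2), Pow(a, -1)) (Function('b')(a) = Pow(Mul(2, a), -1) = Mul(Rational(1, 2), Pow(a, -1)))
Mul(-16, Function('b')(m)) = Mul(-16, Mul(Rational(1, 2), Pow(-1, -1))) = Mul(-16, Mul(Rational(1, 2), -1)) = Mul(-16, Rational(-1, 2)) = 8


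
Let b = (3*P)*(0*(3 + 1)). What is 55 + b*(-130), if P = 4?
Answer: 55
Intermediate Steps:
b = 0 (b = (3*4)*(0*(3 + 1)) = 12*(0*4) = 12*0 = 0)
55 + b*(-130) = 55 + 0*(-130) = 55 + 0 = 55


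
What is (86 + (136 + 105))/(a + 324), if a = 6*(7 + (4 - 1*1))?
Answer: 109/128 ≈ 0.85156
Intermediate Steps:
a = 60 (a = 6*(7 + (4 - 1)) = 6*(7 + 3) = 6*10 = 60)
(86 + (136 + 105))/(a + 324) = (86 + (136 + 105))/(60 + 324) = (86 + 241)/384 = 327*(1/384) = 109/128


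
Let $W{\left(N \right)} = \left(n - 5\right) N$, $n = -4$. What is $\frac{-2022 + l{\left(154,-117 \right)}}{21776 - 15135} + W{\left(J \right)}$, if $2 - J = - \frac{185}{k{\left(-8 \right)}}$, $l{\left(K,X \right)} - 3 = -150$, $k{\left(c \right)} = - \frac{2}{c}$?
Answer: $- \frac{44350767}{6641} \approx -6678.3$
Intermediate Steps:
$l{\left(K,X \right)} = -147$ ($l{\left(K,X \right)} = 3 - 150 = -147$)
$J = 742$ ($J = 2 - - \frac{185}{\left(-2\right) \frac{1}{-8}} = 2 - - \frac{185}{\left(-2\right) \left(- \frac{1}{8}\right)} = 2 - - 185 \frac{1}{\frac{1}{4}} = 2 - \left(-185\right) 4 = 2 - -740 = 2 + 740 = 742$)
$W{\left(N \right)} = - 9 N$ ($W{\left(N \right)} = \left(-4 - 5\right) N = - 9 N$)
$\frac{-2022 + l{\left(154,-117 \right)}}{21776 - 15135} + W{\left(J \right)} = \frac{-2022 - 147}{21776 - 15135} - 6678 = - \frac{2169}{6641} - 6678 = - \frac{44350767}{6641}$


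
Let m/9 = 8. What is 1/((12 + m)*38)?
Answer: 1/3192 ≈ 0.00031328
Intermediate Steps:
m = 72 (m = 9*8 = 72)
1/((12 + m)*38) = 1/((12 + 72)*38) = 1/(84*38) = 1/3192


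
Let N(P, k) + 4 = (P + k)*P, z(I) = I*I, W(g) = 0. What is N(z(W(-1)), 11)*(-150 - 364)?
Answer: 2056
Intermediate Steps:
z(I) = I**2
N(P, k) = -4 + P*(P + k) (N(P, k) = -4 + (P + k)*P = -4 + P*(P + k))
N(z(W(-1)), 11)*(-150 - 364) = (-4 + (0**2)**2 + 0**2*11)*(-150 - 364) = (-4 + 0**2 + 0*11)*(-514) = (-4 + 0 + 0)*(-514) = -4*(-514) = 2056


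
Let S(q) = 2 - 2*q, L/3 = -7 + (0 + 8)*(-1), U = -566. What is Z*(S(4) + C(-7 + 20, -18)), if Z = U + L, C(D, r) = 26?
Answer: -12220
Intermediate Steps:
L = -45 (L = 3*(-7 + (0 + 8)*(-1)) = 3*(-7 + 8*(-1)) = 3*(-7 - 8) = 3*(-15) = -45)
Z = -611 (Z = -566 - 45 = -611)
Z*(S(4) + C(-7 + 20, -18)) = -611*((2 - 2*4) + 26) = -611*((2 - 8) + 26) = -611*(-6 + 26) = -611*20 = -12220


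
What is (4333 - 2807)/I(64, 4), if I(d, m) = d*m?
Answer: 763/128 ≈ 5.9609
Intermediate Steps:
(4333 - 2807)/I(64, 4) = (4333 - 2807)/((64*4)) = 1526/256 = 1526*(1/256) = 763/128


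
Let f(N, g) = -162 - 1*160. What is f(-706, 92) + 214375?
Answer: 214053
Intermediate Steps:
f(N, g) = -322 (f(N, g) = -162 - 160 = -322)
f(-706, 92) + 214375 = -322 + 214375 = 214053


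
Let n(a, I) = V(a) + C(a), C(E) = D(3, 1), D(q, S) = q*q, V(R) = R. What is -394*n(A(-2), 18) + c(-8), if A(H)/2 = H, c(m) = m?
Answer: -1978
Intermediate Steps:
D(q, S) = q²
C(E) = 9 (C(E) = 3² = 9)
A(H) = 2*H
n(a, I) = 9 + a (n(a, I) = a + 9 = 9 + a)
-394*n(A(-2), 18) + c(-8) = -394*(9 + 2*(-2)) - 8 = -394*(9 - 4) - 8 = -394*5 - 8 = -1970 - 8 = -1978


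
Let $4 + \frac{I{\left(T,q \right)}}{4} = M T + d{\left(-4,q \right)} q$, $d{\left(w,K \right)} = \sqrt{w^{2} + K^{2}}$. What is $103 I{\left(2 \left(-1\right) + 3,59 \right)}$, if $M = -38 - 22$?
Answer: $-26368 + 24308 \sqrt{3497} \approx 1.4111 \cdot 10^{6}$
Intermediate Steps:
$M = -60$
$d{\left(w,K \right)} = \sqrt{K^{2} + w^{2}}$
$I{\left(T,q \right)} = -16 - 240 T + 4 q \sqrt{16 + q^{2}}$ ($I{\left(T,q \right)} = -16 + 4 \left(- 60 T + \sqrt{q^{2} + \left(-4\right)^{2}} q\right) = -16 + 4 \left(- 60 T + \sqrt{q^{2} + 16} q\right) = -16 + 4 \left(- 60 T + \sqrt{16 + q^{2}} q\right) = -16 + 4 \left(- 60 T + q \sqrt{16 + q^{2}}\right) = -16 - \left(240 T - 4 q \sqrt{16 + q^{2}}\right) = -16 - 240 T + 4 q \sqrt{16 + q^{2}}$)
$103 I{\left(2 \left(-1\right) + 3,59 \right)} = 103 \left(-16 - 240 \left(2 \left(-1\right) + 3\right) + 4 \cdot 59 \sqrt{16 + 59^{2}}\right) = 103 \left(-16 - 240 \left(-2 + 3\right) + 4 \cdot 59 \sqrt{16 + 3481}\right) = 103 \left(-16 - 240 + 4 \cdot 59 \sqrt{3497}\right) = 103 \left(-16 - 240 + 236 \sqrt{3497}\right) = 103 \left(-256 + 236 \sqrt{3497}\right) = -26368 + 24308 \sqrt{3497}$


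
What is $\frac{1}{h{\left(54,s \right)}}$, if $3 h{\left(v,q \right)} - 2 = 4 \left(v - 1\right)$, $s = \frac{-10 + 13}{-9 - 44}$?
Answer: $\frac{3}{214} \approx 0.014019$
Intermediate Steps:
$s = - \frac{3}{53}$ ($s = \frac{3}{-53} = 3 \left(- \frac{1}{53}\right) = - \frac{3}{53} \approx -0.056604$)
$h{\left(v,q \right)} = - \frac{2}{3} + \frac{4 v}{3}$ ($h{\left(v,q \right)} = \frac{2}{3} + \frac{4 \left(v - 1\right)}{3} = \frac{2}{3} + \frac{4 \left(-1 + v\right)}{3} = \frac{2}{3} + \frac{-4 + 4 v}{3} = \frac{2}{3} + \left(- \frac{4}{3} + \frac{4 v}{3}\right) = - \frac{2}{3} + \frac{4 v}{3}$)
$\frac{1}{h{\left(54,s \right)}} = \frac{1}{- \frac{2}{3} + \frac{4}{3} \cdot 54} = \frac{1}{- \frac{2}{3} + 72} = \frac{1}{\frac{214}{3}} = \frac{3}{214}$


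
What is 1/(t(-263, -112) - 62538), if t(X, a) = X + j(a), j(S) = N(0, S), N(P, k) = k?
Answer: -1/62913 ≈ -1.5895e-5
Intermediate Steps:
j(S) = S
t(X, a) = X + a
1/(t(-263, -112) - 62538) = 1/((-263 - 112) - 62538) = 1/(-375 - 62538) = 1/(-62913) = -1/62913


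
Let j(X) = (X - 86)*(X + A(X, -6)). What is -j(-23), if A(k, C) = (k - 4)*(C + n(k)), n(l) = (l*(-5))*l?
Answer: 7799386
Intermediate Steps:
n(l) = -5*l² (n(l) = (-5*l)*l = -5*l²)
A(k, C) = (-4 + k)*(C - 5*k²) (A(k, C) = (k - 4)*(C - 5*k²) = (-4 + k)*(C - 5*k²))
j(X) = (-86 + X)*(24 - 5*X - 5*X³ + 20*X²) (j(X) = (X - 86)*(X + (-5*X³ - 4*(-6) + 20*X² - 6*X)) = (-86 + X)*(X + (-5*X³ + 24 + 20*X² - 6*X)) = (-86 + X)*(X + (24 - 6*X - 5*X³ + 20*X²)) = (-86 + X)*(24 - 5*X - 5*X³ + 20*X²))
-j(-23) = -(-2064 - 1725*(-23)² - 5*(-23)⁴ + 450*(-23)³ + 454*(-23)) = -(-2064 - 1725*529 - 5*279841 + 450*(-12167) - 10442) = -(-2064 - 912525 - 1399205 - 5475150 - 10442) = -1*(-7799386) = 7799386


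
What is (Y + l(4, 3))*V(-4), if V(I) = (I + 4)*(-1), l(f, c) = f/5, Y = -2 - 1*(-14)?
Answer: 0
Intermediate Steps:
Y = 12 (Y = -2 + 14 = 12)
l(f, c) = f/5 (l(f, c) = f*(1/5) = f/5)
V(I) = -4 - I (V(I) = (4 + I)*(-1) = -4 - I)
(Y + l(4, 3))*V(-4) = (12 + (1/5)*4)*(-4 - 1*(-4)) = (12 + 4/5)*(-4 + 4) = (64/5)*0 = 0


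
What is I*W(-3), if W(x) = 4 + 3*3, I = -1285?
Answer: -16705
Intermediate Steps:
W(x) = 13 (W(x) = 4 + 9 = 13)
I*W(-3) = -1285*13 = -16705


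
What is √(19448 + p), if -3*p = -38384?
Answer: 2*√72546/3 ≈ 179.56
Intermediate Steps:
p = 38384/3 (p = -⅓*(-38384) = 38384/3 ≈ 12795.)
√(19448 + p) = √(19448 + 38384/3) = √(96728/3) = 2*√72546/3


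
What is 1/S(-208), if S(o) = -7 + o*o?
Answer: 1/43257 ≈ 2.3118e-5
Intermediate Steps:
S(o) = -7 + o²
1/S(-208) = 1/(-7 + (-208)²) = 1/(-7 + 43264) = 1/43257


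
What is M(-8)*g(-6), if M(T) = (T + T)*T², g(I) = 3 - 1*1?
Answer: -2048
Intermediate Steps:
g(I) = 2 (g(I) = 3 - 1 = 2)
M(T) = 2*T³ (M(T) = (2*T)*T² = 2*T³)
M(-8)*g(-6) = (2*(-8)³)*2 = (2*(-512))*2 = -1024*2 = -2048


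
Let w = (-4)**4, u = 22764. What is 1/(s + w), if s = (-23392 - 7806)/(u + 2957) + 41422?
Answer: 25721/1071968640 ≈ 2.3994e-5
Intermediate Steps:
w = 256
s = 1065384064/25721 (s = (-23392 - 7806)/(22764 + 2957) + 41422 = -31198/25721 + 41422 = 1065384064/25721 ≈ 41421.)
1/(s + w) = 1/(1065384064/25721 + 256) = 1/(1071968640/25721) = 25721/1071968640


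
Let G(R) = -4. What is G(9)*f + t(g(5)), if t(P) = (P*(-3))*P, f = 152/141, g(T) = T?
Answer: -11183/141 ≈ -79.312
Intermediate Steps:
f = 152/141 (f = 152*(1/141) = 152/141 ≈ 1.0780)
t(P) = -3*P**2 (t(P) = (-3*P)*P = -3*P**2)
G(9)*f + t(g(5)) = -4*152/141 - 3*5**2 = -608/141 - 3*25 = -608/141 - 75 = -11183/141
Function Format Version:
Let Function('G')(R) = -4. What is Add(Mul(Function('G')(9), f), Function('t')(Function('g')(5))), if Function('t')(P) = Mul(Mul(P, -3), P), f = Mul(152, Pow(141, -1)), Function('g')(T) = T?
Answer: Rational(-11183, 141) ≈ -79.312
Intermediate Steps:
f = Rational(152, 141) (f = Mul(152, Rational(1, 141)) = Rational(152, 141) ≈ 1.0780)
Function('t')(P) = Mul(-3, Pow(P, 2)) (Function('t')(P) = Mul(Mul(-3, P), P) = Mul(-3, Pow(P, 2)))
Add(Mul(Function('G')(9), f), Function('t')(Function('g')(5))) = Add(Mul(-4, Rational(152, 141)), Mul(-3, Pow(5, 2))) = Add(Rational(-608, 141), Mul(-3, 25)) = Add(Rational(-608, 141), -75) = Rational(-11183, 141)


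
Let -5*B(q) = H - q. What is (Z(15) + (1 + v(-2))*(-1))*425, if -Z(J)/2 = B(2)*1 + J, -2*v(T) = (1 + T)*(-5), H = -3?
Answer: -25925/2 ≈ -12963.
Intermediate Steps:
v(T) = 5/2 + 5*T/2 (v(T) = -(1 + T)*(-5)/2 = -(-5 - 5*T)/2 = 5/2 + 5*T/2)
B(q) = ⅗ + q/5 (B(q) = -(-3 - q)/5 = ⅗ + q/5)
Z(J) = -2 - 2*J (Z(J) = -2*((⅗ + (⅕)*2)*1 + J) = -2*((⅗ + ⅖)*1 + J) = -2*(1*1 + J) = -2*(1 + J) = -2 - 2*J)
(Z(15) + (1 + v(-2))*(-1))*425 = ((-2 - 2*15) + (1 + (5/2 + (5/2)*(-2)))*(-1))*425 = ((-2 - 30) + (1 + (5/2 - 5))*(-1))*425 = (-32 + (1 - 5/2)*(-1))*425 = (-32 - 3/2*(-1))*425 = (-32 + 3/2)*425 = -61/2*425 = -25925/2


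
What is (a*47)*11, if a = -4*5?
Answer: -10340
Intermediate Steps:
a = -20
(a*47)*11 = -20*47*11 = -940*11 = -10340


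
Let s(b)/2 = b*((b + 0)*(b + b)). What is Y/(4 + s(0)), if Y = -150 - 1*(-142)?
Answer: -2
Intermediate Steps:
s(b) = 4*b³ (s(b) = 2*(b*((b + 0)*(b + b))) = 2*(b*(b*(2*b))) = 2*(b*(2*b²)) = 2*(2*b³) = 4*b³)
Y = -8 (Y = -150 + 142 = -8)
Y/(4 + s(0)) = -8/(4 + 4*0³) = -8/(4 + 4*0) = -8/(4 + 0) = -8/4 = -8*¼ = -2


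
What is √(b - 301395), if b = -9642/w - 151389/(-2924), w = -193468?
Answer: 9*I*√18602417555416100615/70712554 ≈ 548.95*I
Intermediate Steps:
b = 7329280065/141425108 (b = -9642/(-193468) - 151389/(-2924) = -9642*(-1/193468) - 151389*(-1/2924) = 4821/96734 + 151389/2924 = 7329280065/141425108 ≈ 51.824)
√(b - 301395) = √(7329280065/141425108 - 301395) = √(-42617491145595/141425108) = 9*I*√18602417555416100615/70712554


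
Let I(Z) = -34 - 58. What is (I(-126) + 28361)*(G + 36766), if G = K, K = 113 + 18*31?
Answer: 1058306553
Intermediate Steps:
I(Z) = -92
K = 671 (K = 113 + 558 = 671)
G = 671
(I(-126) + 28361)*(G + 36766) = (-92 + 28361)*(671 + 36766) = 28269*37437 = 1058306553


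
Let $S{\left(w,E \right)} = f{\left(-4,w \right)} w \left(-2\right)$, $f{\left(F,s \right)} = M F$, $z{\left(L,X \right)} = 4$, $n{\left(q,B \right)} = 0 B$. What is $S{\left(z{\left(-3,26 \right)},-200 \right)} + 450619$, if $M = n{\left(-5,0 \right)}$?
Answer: $450619$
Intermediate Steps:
$n{\left(q,B \right)} = 0$
$M = 0$
$f{\left(F,s \right)} = 0$ ($f{\left(F,s \right)} = 0 F = 0$)
$S{\left(w,E \right)} = 0$ ($S{\left(w,E \right)} = 0 w \left(-2\right) = 0 \left(-2\right) = 0$)
$S{\left(z{\left(-3,26 \right)},-200 \right)} + 450619 = 0 + 450619 = 450619$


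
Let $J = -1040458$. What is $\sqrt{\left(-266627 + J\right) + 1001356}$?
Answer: $i \sqrt{305729} \approx 552.93 i$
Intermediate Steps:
$\sqrt{\left(-266627 + J\right) + 1001356} = \sqrt{\left(-266627 - 1040458\right) + 1001356} = \sqrt{-1307085 + 1001356} = \sqrt{-305729} = i \sqrt{305729}$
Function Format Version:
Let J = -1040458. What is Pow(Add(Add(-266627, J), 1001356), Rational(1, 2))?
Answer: Mul(I, Pow(305729, Rational(1, 2))) ≈ Mul(552.93, I)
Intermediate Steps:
Pow(Add(Add(-266627, J), 1001356), Rational(1, 2)) = Pow(Add(Add(-266627, -1040458), 1001356), Rational(1, 2)) = Pow(Add(-1307085, 1001356), Rational(1, 2)) = Pow(-305729, Rational(1, 2)) = Mul(I, Pow(305729, Rational(1, 2)))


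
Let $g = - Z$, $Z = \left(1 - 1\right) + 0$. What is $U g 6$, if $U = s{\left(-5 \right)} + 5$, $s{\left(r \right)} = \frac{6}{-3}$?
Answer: $0$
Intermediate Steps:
$s{\left(r \right)} = -2$ ($s{\left(r \right)} = 6 \left(- \frac{1}{3}\right) = -2$)
$Z = 0$ ($Z = 0 + 0 = 0$)
$U = 3$ ($U = -2 + 5 = 3$)
$g = 0$ ($g = \left(-1\right) 0 = 0$)
$U g 6 = 3 \cdot 0 \cdot 6 = 0 \cdot 6 = 0$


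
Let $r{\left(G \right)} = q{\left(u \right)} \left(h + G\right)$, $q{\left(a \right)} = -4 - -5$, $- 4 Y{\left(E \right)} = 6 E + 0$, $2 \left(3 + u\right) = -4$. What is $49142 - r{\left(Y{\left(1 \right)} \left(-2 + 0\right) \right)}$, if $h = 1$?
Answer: $49138$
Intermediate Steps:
$u = -5$ ($u = -3 + \frac{1}{2} \left(-4\right) = -3 - 2 = -5$)
$Y{\left(E \right)} = - \frac{3 E}{2}$ ($Y{\left(E \right)} = - \frac{6 E + 0}{4} = - \frac{6 E}{4} = - \frac{3 E}{2}$)
$q{\left(a \right)} = 1$ ($q{\left(a \right)} = -4 + 5 = 1$)
$r{\left(G \right)} = 1 + G$ ($r{\left(G \right)} = 1 \left(1 + G\right) = 1 + G$)
$49142 - r{\left(Y{\left(1 \right)} \left(-2 + 0\right) \right)} = 49142 - \left(1 + \left(- \frac{3}{2}\right) 1 \left(-2 + 0\right)\right) = 49142 - \left(1 - -3\right) = 49142 - \left(1 + 3\right) = 49142 - 4 = 49138$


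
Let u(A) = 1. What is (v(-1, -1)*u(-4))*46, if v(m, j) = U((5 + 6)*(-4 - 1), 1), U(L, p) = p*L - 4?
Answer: -2714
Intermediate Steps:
U(L, p) = -4 + L*p (U(L, p) = L*p - 4 = -4 + L*p)
v(m, j) = -59 (v(m, j) = -4 + ((5 + 6)*(-4 - 1))*1 = -4 + (11*(-5))*1 = -4 - 55*1 = -4 - 55 = -59)
(v(-1, -1)*u(-4))*46 = -59*1*46 = -59*46 = -2714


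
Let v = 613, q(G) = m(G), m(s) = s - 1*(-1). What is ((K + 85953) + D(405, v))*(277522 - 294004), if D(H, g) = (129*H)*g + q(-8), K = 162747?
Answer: -531954539196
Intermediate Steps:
m(s) = 1 + s (m(s) = s + 1 = 1 + s)
q(G) = 1 + G
D(H, g) = -7 + 129*H*g (D(H, g) = (129*H)*g + (1 - 8) = 129*H*g - 7 = -7 + 129*H*g)
((K + 85953) + D(405, v))*(277522 - 294004) = ((162747 + 85953) + (-7 + 129*405*613))*(277522 - 294004) = (248700 + (-7 + 32026185))*(-16482) = (248700 + 32026178)*(-16482) = 32274878*(-16482) = -531954539196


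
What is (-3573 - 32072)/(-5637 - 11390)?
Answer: 35645/17027 ≈ 2.0934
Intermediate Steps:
(-3573 - 32072)/(-5637 - 11390) = -35645/(-17027) = -35645*(-1/17027) = 35645/17027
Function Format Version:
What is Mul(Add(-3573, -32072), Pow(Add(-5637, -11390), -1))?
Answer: Rational(35645, 17027) ≈ 2.0934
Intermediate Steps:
Mul(Add(-3573, -32072), Pow(Add(-5637, -11390), -1)) = Mul(-35645, Pow(-17027, -1)) = Mul(-35645, Rational(-1, 17027)) = Rational(35645, 17027)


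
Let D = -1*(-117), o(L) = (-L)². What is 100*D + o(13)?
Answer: 11869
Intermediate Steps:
o(L) = L²
D = 117
100*D + o(13) = 100*117 + 13² = 11700 + 169 = 11869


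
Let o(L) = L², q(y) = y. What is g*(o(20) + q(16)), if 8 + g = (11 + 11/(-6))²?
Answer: 284648/9 ≈ 31628.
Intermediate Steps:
g = 2737/36 (g = -8 + (11 + 11/(-6))² = -8 + (11 + 11*(-⅙))² = -8 + (11 - 11/6)² = -8 + (55/6)² = -8 + 3025/36 = 2737/36 ≈ 76.028)
g*(o(20) + q(16)) = 2737*(20² + 16)/36 = 2737*(400 + 16)/36 = (2737/36)*416 = 284648/9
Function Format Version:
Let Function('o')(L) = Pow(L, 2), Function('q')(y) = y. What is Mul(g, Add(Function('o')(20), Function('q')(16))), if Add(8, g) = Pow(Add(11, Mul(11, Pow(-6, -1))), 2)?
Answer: Rational(284648, 9) ≈ 31628.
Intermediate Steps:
g = Rational(2737, 36) (g = Add(-8, Pow(Add(11, Mul(11, Pow(-6, -1))), 2)) = Add(-8, Pow(Add(11, Mul(11, Rational(-1, 6))), 2)) = Add(-8, Pow(Add(11, Rational(-11, 6)), 2)) = Add(-8, Pow(Rational(55, 6), 2)) = Add(-8, Rational(3025, 36)) = Rational(2737, 36) ≈ 76.028)
Mul(g, Add(Function('o')(20), Function('q')(16))) = Mul(Rational(2737, 36), Add(Pow(20, 2), 16)) = Mul(Rational(2737, 36), Add(400, 16)) = Mul(Rational(2737, 36), 416) = Rational(284648, 9)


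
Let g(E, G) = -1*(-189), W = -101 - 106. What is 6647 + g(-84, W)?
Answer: 6836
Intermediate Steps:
W = -207
g(E, G) = 189
6647 + g(-84, W) = 6647 + 189 = 6836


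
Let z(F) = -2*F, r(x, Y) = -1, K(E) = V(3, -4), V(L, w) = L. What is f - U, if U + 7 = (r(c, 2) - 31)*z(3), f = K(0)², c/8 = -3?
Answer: -176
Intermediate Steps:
c = -24 (c = 8*(-3) = -24)
K(E) = 3
f = 9 (f = 3² = 9)
U = 185 (U = -7 + (-1 - 31)*(-2*3) = -7 - 32*(-6) = -7 + 192 = 185)
f - U = 9 - 1*185 = 9 - 185 = -176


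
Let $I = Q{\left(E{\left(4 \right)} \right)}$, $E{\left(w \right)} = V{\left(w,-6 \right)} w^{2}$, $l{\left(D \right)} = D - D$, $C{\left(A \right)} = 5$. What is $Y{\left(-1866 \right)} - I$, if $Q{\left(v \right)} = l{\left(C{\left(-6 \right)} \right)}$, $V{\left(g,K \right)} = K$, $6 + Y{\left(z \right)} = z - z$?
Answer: $-6$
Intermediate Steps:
$Y{\left(z \right)} = -6$ ($Y{\left(z \right)} = -6 + \left(z - z\right) = -6 + 0 = -6$)
$l{\left(D \right)} = 0$
$E{\left(w \right)} = - 6 w^{2}$
$Q{\left(v \right)} = 0$
$I = 0$
$Y{\left(-1866 \right)} - I = -6 - 0 = -6 + 0 = -6$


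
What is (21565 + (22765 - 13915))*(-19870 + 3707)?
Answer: -491597645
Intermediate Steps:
(21565 + (22765 - 13915))*(-19870 + 3707) = (21565 + 8850)*(-16163) = 30415*(-16163) = -491597645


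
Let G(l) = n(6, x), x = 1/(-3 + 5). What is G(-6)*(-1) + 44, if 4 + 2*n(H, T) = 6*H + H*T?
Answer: 53/2 ≈ 26.500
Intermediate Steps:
x = ½ (x = 1/2 = ½ ≈ 0.50000)
n(H, T) = -2 + 3*H + H*T/2 (n(H, T) = -2 + (6*H + H*T)/2 = -2 + (3*H + H*T/2) = -2 + 3*H + H*T/2)
G(l) = 35/2 (G(l) = -2 + 3*6 + (½)*6*(½) = -2 + 18 + 3/2 = 35/2)
G(-6)*(-1) + 44 = (35/2)*(-1) + 44 = -35/2 + 44 = 53/2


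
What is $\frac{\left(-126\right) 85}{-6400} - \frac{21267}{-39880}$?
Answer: $\frac{1408059}{638080} \approx 2.2067$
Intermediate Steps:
$\frac{\left(-126\right) 85}{-6400} - \frac{21267}{-39880} = \left(-10710\right) \left(- \frac{1}{6400}\right) - - \frac{21267}{39880} = \frac{1071}{640} + \frac{21267}{39880} = \frac{1408059}{638080}$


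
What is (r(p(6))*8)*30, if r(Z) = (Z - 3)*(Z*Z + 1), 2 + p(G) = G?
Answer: 4080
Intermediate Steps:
p(G) = -2 + G
r(Z) = (1 + Z²)*(-3 + Z) (r(Z) = (-3 + Z)*(Z² + 1) = (-3 + Z)*(1 + Z²) = (1 + Z²)*(-3 + Z))
(r(p(6))*8)*30 = ((-3 + (-2 + 6) + (-2 + 6)³ - 3*(-2 + 6)²)*8)*30 = ((-3 + 4 + 4³ - 3*4²)*8)*30 = ((-3 + 4 + 64 - 3*16)*8)*30 = ((-3 + 4 + 64 - 48)*8)*30 = (17*8)*30 = 136*30 = 4080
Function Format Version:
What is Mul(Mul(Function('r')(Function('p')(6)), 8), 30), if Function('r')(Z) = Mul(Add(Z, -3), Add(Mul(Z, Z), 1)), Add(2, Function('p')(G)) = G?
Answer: 4080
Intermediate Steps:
Function('p')(G) = Add(-2, G)
Function('r')(Z) = Mul(Add(1, Pow(Z, 2)), Add(-3, Z)) (Function('r')(Z) = Mul(Add(-3, Z), Add(Pow(Z, 2), 1)) = Mul(Add(-3, Z), Add(1, Pow(Z, 2))) = Mul(Add(1, Pow(Z, 2)), Add(-3, Z)))
Mul(Mul(Function('r')(Function('p')(6)), 8), 30) = Mul(Mul(Add(-3, Add(-2, 6), Pow(Add(-2, 6), 3), Mul(-3, Pow(Add(-2, 6), 2))), 8), 30) = Mul(Mul(Add(-3, 4, Pow(4, 3), Mul(-3, Pow(4, 2))), 8), 30) = Mul(Mul(Add(-3, 4, 64, Mul(-3, 16)), 8), 30) = Mul(Mul(Add(-3, 4, 64, -48), 8), 30) = Mul(Mul(17, 8), 30) = Mul(136, 30) = 4080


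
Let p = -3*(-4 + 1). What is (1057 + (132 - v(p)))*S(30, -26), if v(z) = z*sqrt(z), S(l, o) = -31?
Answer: -36022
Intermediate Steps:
p = 9 (p = -3*(-3) = 9)
v(z) = z**(3/2)
(1057 + (132 - v(p)))*S(30, -26) = (1057 + (132 - 9**(3/2)))*(-31) = (1057 + (132 - 1*27))*(-31) = (1057 + (132 - 27))*(-31) = (1057 + 105)*(-31) = 1162*(-31) = -36022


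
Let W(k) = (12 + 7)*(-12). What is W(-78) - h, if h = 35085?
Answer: -35313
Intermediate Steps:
W(k) = -228 (W(k) = 19*(-12) = -228)
W(-78) - h = -228 - 1*35085 = -228 - 35085 = -35313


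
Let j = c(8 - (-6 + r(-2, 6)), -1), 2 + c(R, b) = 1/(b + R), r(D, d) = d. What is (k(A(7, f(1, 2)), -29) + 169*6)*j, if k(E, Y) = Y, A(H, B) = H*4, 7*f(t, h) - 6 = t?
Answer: -12805/7 ≈ -1829.3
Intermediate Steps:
f(t, h) = 6/7 + t/7
A(H, B) = 4*H
c(R, b) = -2 + 1/(R + b) (c(R, b) = -2 + 1/(b + R) = -2 + 1/(R + b))
j = -13/7 (j = (1 - 2*(8 - (-6 + 6)) - 2*(-1))/((8 - (-6 + 6)) - 1) = (1 - 2*(8 - 1*0) + 2)/((8 - 1*0) - 1) = (1 - 2*(8 + 0) + 2)/((8 + 0) - 1) = (1 - 2*8 + 2)/(8 - 1) = (1 - 16 + 2)/7 = (1/7)*(-13) = -13/7 ≈ -1.8571)
(k(A(7, f(1, 2)), -29) + 169*6)*j = (-29 + 169*6)*(-13/7) = (-29 + 1014)*(-13/7) = 985*(-13/7) = -12805/7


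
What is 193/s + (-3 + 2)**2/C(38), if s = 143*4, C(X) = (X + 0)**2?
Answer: 17454/51623 ≈ 0.33811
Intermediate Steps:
C(X) = X**2
s = 572
193/s + (-3 + 2)**2/C(38) = 193/572 + (-3 + 2)**2/(38**2) = 193*(1/572) + (-1)**2/1444 = 193/572 + 1*(1/1444) = 193/572 + 1/1444 = 17454/51623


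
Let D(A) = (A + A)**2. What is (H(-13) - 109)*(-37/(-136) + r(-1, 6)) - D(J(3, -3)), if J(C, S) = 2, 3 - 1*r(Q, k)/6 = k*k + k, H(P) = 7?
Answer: 95297/4 ≈ 23824.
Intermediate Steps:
r(Q, k) = 18 - 6*k - 6*k**2 (r(Q, k) = 18 - 6*(k*k + k) = 18 - 6*(k**2 + k) = 18 - 6*(k + k**2) = 18 + (-6*k - 6*k**2) = 18 - 6*k - 6*k**2)
D(A) = 4*A**2 (D(A) = (2*A)**2 = 4*A**2)
(H(-13) - 109)*(-37/(-136) + r(-1, 6)) - D(J(3, -3)) = (7 - 109)*(-37/(-136) + (18 - 6*6 - 6*6**2)) - 4*2**2 = -102*(-37*(-1/136) + (18 - 36 - 6*36)) - 4*4 = -102*(37/136 + (18 - 36 - 216)) - 1*16 = -102*(37/136 - 234) - 16 = -102*(-31787/136) - 16 = 95361/4 - 16 = 95297/4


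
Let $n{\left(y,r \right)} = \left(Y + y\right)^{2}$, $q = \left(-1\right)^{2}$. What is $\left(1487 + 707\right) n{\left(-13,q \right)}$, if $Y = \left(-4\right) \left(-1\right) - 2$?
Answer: $265474$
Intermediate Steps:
$Y = 2$ ($Y = 4 - 2 = 2$)
$q = 1$
$n{\left(y,r \right)} = \left(2 + y\right)^{2}$
$\left(1487 + 707\right) n{\left(-13,q \right)} = \left(1487 + 707\right) \left(2 - 13\right)^{2} = 2194 \left(-11\right)^{2} = 2194 \cdot 121 = 265474$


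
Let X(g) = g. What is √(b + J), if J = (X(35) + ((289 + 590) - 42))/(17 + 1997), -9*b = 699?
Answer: I*√704868783/3021 ≈ 8.7883*I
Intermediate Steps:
b = -233/3 (b = -⅑*699 = -233/3 ≈ -77.667)
J = 436/1007 (J = (35 + ((289 + 590) - 42))/(17 + 1997) = (35 + (879 - 42))/2014 = (35 + 837)*(1/2014) = 872*(1/2014) = 436/1007 ≈ 0.43297)
√(b + J) = √(-233/3 + 436/1007) = √(-233323/3021) = I*√704868783/3021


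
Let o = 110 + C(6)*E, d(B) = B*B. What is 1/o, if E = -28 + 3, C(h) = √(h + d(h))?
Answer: -11/1415 - √42/566 ≈ -0.019224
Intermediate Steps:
d(B) = B²
C(h) = √(h + h²)
E = -25
o = 110 - 25*√42 (o = 110 + √(6*(1 + 6))*(-25) = 110 + √(6*7)*(-25) = 110 + √42*(-25) = 110 - 25*√42 ≈ -52.018)
1/o = 1/(110 - 25*√42)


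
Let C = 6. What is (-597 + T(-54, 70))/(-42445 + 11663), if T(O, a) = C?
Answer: 591/30782 ≈ 0.019200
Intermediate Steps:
T(O, a) = 6
(-597 + T(-54, 70))/(-42445 + 11663) = (-597 + 6)/(-42445 + 11663) = -591/(-30782) = -591*(-1/30782) = 591/30782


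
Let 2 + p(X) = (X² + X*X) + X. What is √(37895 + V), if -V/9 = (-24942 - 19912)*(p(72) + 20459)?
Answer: √12472724237 ≈ 1.1168e+5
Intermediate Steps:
p(X) = -2 + X + 2*X² (p(X) = -2 + ((X² + X*X) + X) = -2 + ((X² + X²) + X) = -2 + (2*X² + X) = -2 + (X + 2*X²) = -2 + X + 2*X²)
V = 12472686342 (V = -9*(-24942 - 19912)*((-2 + 72 + 2*72²) + 20459) = -(-403686)*((-2 + 72 + 2*5184) + 20459) = -(-403686)*((-2 + 72 + 10368) + 20459) = -(-403686)*(10438 + 20459) = -(-403686)*30897 = -9*(-1385854038) = 12472686342)
√(37895 + V) = √(37895 + 12472686342) = √12472724237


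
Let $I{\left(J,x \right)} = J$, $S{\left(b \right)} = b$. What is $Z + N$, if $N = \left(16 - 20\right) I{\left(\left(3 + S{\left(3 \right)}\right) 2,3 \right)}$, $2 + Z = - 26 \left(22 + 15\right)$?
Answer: $-1012$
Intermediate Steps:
$Z = -964$ ($Z = -2 - 26 \left(22 + 15\right) = -2 - 962 = -964$)
$N = -48$ ($N = \left(16 - 20\right) \left(3 + 3\right) 2 = - 4 \cdot 6 \cdot 2 = \left(-4\right) 12 = -48$)
$Z + N = -964 - 48 = -1012$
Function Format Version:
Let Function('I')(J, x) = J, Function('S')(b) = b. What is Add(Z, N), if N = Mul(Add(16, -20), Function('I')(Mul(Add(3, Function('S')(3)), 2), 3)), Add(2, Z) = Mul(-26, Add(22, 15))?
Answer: -1012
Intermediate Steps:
Z = -964 (Z = Add(-2, Mul(-26, Add(22, 15))) = Add(-2, Mul(-26, 37)) = Add(-2, -962) = -964)
N = -48 (N = Mul(Add(16, -20), Mul(Add(3, 3), 2)) = Mul(-4, Mul(6, 2)) = Mul(-4, 12) = -48)
Add(Z, N) = Add(-964, -48) = -1012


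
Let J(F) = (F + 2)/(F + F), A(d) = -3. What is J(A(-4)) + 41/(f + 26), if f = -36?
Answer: -59/15 ≈ -3.9333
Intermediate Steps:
J(F) = (2 + F)/(2*F) (J(F) = (2 + F)/((2*F)) = (2 + F)*(1/(2*F)) = (2 + F)/(2*F))
J(A(-4)) + 41/(f + 26) = (1/2)*(2 - 3)/(-3) + 41/(-36 + 26) = (1/2)*(-1/3)*(-1) + 41/(-10) = 1/6 - 1/10*41 = 1/6 - 41/10 = -59/15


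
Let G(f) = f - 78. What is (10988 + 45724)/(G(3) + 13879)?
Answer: 834/203 ≈ 4.1084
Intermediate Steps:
G(f) = -78 + f
(10988 + 45724)/(G(3) + 13879) = (10988 + 45724)/((-78 + 3) + 13879) = 56712/(-75 + 13879) = 56712/13804 = 56712*(1/13804) = 834/203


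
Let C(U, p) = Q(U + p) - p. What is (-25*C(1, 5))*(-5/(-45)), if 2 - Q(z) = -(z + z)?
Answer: -25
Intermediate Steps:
Q(z) = 2 + 2*z (Q(z) = 2 - (-1)*(z + z) = 2 - (-1)*2*z = 2 - (-2)*z = 2 + 2*z)
C(U, p) = 2 + p + 2*U (C(U, p) = (2 + 2*(U + p)) - p = (2 + (2*U + 2*p)) - p = (2 + 2*U + 2*p) - p = 2 + p + 2*U)
(-25*C(1, 5))*(-5/(-45)) = (-25*(2 + 5 + 2*1))*(-5/(-45)) = (-25*(2 + 5 + 2))*(-5*(-1/45)) = -25*9*(1/9) = -225*1/9 = -25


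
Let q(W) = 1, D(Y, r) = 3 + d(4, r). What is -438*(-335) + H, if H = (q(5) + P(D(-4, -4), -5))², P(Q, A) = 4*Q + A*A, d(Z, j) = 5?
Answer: 150094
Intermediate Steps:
D(Y, r) = 8 (D(Y, r) = 3 + 5 = 8)
P(Q, A) = A² + 4*Q (P(Q, A) = 4*Q + A² = A² + 4*Q)
H = 3364 (H = (1 + ((-5)² + 4*8))² = (1 + (25 + 32))² = (1 + 57)² = 58² = 3364)
-438*(-335) + H = -438*(-335) + 3364 = 146730 + 3364 = 150094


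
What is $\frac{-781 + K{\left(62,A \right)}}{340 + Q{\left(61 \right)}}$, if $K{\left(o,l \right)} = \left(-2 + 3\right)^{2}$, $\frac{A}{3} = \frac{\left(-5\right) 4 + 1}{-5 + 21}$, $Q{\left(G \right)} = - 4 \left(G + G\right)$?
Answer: $\frac{195}{37} \approx 5.2703$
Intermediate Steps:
$Q{\left(G \right)} = - 8 G$ ($Q{\left(G \right)} = - 4 \cdot 2 G = - 8 G$)
$A = - \frac{57}{16}$ ($A = 3 \frac{\left(-5\right) 4 + 1}{-5 + 21} = 3 \frac{-20 + 1}{16} = 3 \left(\left(-19\right) \frac{1}{16}\right) = 3 \left(- \frac{19}{16}\right) = - \frac{57}{16} \approx -3.5625$)
$K{\left(o,l \right)} = 1$ ($K{\left(o,l \right)} = 1^{2} = 1$)
$\frac{-781 + K{\left(62,A \right)}}{340 + Q{\left(61 \right)}} = \frac{-781 + 1}{340 - 488} = - \frac{780}{340 - 488} = - \frac{780}{-148} = \left(-780\right) \left(- \frac{1}{148}\right) = \frac{195}{37}$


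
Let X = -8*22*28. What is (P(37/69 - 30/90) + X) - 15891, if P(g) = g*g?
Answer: -99119063/4761 ≈ -20819.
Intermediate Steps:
P(g) = g**2
X = -4928 (X = -176*28 = -4928)
(P(37/69 - 30/90) + X) - 15891 = ((37/69 - 30/90)**2 - 4928) - 15891 = ((37*(1/69) - 30*1/90)**2 - 4928) - 15891 = ((37/69 - 1/3)**2 - 4928) - 15891 = ((14/69)**2 - 4928) - 15891 = (196/4761 - 4928) - 15891 = -23462012/4761 - 15891 = -99119063/4761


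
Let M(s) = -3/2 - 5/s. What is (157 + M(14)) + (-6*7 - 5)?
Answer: 757/7 ≈ 108.14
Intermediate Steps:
M(s) = -3/2 - 5/s (M(s) = -3*½ - 5/s = -3/2 - 5/s)
(157 + M(14)) + (-6*7 - 5) = (157 + (-3/2 - 5/14)) + (-6*7 - 5) = (157 + (-3/2 - 5*1/14)) + (-42 - 5) = (157 + (-3/2 - 5/14)) - 47 = (157 - 13/7) - 47 = 1086/7 - 47 = 757/7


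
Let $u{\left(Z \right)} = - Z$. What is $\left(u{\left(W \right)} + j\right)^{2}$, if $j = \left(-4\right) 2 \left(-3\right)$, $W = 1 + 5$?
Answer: $324$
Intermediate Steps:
$W = 6$
$j = 24$ ($j = \left(-8\right) \left(-3\right) = 24$)
$\left(u{\left(W \right)} + j\right)^{2} = \left(\left(-1\right) 6 + 24\right)^{2} = \left(-6 + 24\right)^{2} = 18^{2} = 324$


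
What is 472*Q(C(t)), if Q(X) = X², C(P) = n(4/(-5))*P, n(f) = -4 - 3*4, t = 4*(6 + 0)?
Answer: 69599232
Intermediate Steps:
t = 24 (t = 4*6 = 24)
n(f) = -16 (n(f) = -4 - 12 = -16)
C(P) = -16*P
472*Q(C(t)) = 472*(-16*24)² = 472*(-384)² = 472*147456 = 69599232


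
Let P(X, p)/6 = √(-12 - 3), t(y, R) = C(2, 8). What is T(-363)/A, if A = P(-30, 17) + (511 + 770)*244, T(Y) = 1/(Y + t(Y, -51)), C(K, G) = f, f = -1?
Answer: I/(2184*(√15 - 52094*I)) ≈ -8.7894e-9 + 6.5346e-13*I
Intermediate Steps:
C(K, G) = -1
t(y, R) = -1
P(X, p) = 6*I*√15 (P(X, p) = 6*√(-12 - 3) = 6*√(-15) = 6*(I*√15) = 6*I*√15)
T(Y) = 1/(-1 + Y) (T(Y) = 1/(Y - 1) = 1/(-1 + Y))
A = 312564 + 6*I*√15 (A = 6*I*√15 + (511 + 770)*244 = 6*I*√15 + 1281*244 = 6*I*√15 + 312564 = 312564 + 6*I*√15 ≈ 3.1256e+5 + 23.238*I)
T(-363)/A = 1/((-1 - 363)*(312564 + 6*I*√15)) = 1/((-364)*(312564 + 6*I*√15)) = -1/(364*(312564 + 6*I*√15))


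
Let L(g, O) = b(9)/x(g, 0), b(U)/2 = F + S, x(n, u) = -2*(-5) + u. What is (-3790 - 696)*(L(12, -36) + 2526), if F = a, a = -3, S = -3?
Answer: -56631264/5 ≈ -1.1326e+7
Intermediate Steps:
F = -3
x(n, u) = 10 + u
b(U) = -12 (b(U) = 2*(-3 - 3) = 2*(-6) = -12)
L(g, O) = -6/5 (L(g, O) = -12/(10 + 0) = -12/10 = -12*⅒ = -6/5)
(-3790 - 696)*(L(12, -36) + 2526) = (-3790 - 696)*(-6/5 + 2526) = -4486*12624/5 = -56631264/5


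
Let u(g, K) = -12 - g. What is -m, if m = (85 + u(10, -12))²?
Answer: -3969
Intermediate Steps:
m = 3969 (m = (85 + (-12 - 1*10))² = (85 + (-12 - 10))² = (85 - 22)² = 63² = 3969)
-m = -1*3969 = -3969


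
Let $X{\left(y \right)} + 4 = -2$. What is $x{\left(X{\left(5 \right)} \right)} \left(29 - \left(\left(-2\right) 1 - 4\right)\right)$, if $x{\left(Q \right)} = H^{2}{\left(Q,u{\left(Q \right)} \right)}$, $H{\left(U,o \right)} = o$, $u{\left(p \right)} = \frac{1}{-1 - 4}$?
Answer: $\frac{7}{5} \approx 1.4$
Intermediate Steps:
$u{\left(p \right)} = - \frac{1}{5}$ ($u{\left(p \right)} = \frac{1}{-5} = - \frac{1}{5}$)
$X{\left(y \right)} = -6$ ($X{\left(y \right)} = -4 - 2 = -6$)
$x{\left(Q \right)} = \frac{1}{25}$ ($x{\left(Q \right)} = \left(- \frac{1}{5}\right)^{2} = \frac{1}{25}$)
$x{\left(X{\left(5 \right)} \right)} \left(29 - \left(\left(-2\right) 1 - 4\right)\right) = \frac{29 - \left(\left(-2\right) 1 - 4\right)}{25} = \frac{29 - \left(-2 - 4\right)}{25} = \frac{29 - -6}{25} = \frac{29 + 6}{25} = \frac{1}{25} \cdot 35 = \frac{7}{5}$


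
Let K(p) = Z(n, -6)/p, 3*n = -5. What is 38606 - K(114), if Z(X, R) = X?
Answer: 13203257/342 ≈ 38606.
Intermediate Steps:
n = -5/3 (n = (⅓)*(-5) = -5/3 ≈ -1.6667)
K(p) = -5/(3*p)
38606 - K(114) = 38606 - (-5)/(3*114) = 38606 - 1*(-5/342) = 38606 + 5/342 = 13203257/342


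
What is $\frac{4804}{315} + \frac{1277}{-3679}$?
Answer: $\frac{17271661}{1158885} \approx 14.904$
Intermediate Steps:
$\frac{4804}{315} + \frac{1277}{-3679} = 4804 \cdot \frac{1}{315} + 1277 \left(- \frac{1}{3679}\right) = \frac{4804}{315} - \frac{1277}{3679} = \frac{17271661}{1158885}$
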